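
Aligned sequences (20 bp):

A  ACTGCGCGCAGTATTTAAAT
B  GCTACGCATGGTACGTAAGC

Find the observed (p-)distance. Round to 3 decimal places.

The sequences differ at 9 of 20 positions (sites 1, 4, 8, 9, 10, 14, 15, 19, 20).
p = 9/20 = 0.450.

0.450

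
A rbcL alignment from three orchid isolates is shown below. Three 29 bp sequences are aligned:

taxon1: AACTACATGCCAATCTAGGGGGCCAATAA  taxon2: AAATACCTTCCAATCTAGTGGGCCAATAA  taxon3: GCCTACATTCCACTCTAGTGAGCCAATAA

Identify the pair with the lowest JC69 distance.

taxon1–taxon2: 4/29 differ, p = 0.138, d = 0.152.
taxon1–taxon3: 6/29 differ, p = 0.207, d = 0.242.
taxon2–taxon3: 6/29 differ, p = 0.207, d = 0.242.
The smallest distance is between taxon1 and taxon2.

taxon1 and taxon2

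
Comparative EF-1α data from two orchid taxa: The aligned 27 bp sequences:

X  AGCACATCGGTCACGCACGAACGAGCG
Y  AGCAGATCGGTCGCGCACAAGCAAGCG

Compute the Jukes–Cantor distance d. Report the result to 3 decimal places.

The sequences differ at 5 of 27 sites (5, 13, 19, 21, 23), so p = 5/27 ≈ 0.185185.
d = −(3/4) ln(1 − 4p/3) = −0.75 ln(1 − 0.246913) = −0.75 ln(0.753087)
  = −0.75 × (-0.283575) = 0.212681 substitutions/site.

0.213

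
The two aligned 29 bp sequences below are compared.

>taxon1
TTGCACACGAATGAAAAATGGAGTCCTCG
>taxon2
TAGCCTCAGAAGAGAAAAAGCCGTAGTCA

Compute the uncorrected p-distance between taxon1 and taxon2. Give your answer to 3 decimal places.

0.483

The sequences differ at 14 of 29 positions.
p = 14/29 = 0.482758… ≈ 0.483 (to 3 d.p.).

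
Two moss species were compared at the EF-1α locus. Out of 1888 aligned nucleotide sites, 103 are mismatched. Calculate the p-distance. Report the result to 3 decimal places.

0.055

p = 103/1888 = 0.054555… ≈ 0.055 (to 3 d.p.).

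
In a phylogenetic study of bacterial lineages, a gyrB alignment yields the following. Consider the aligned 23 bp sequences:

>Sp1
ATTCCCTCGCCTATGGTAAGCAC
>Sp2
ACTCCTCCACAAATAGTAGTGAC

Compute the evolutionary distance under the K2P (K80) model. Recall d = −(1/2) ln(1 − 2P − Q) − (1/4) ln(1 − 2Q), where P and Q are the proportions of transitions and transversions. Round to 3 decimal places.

0.702

Of 23 sites, 6 differences are transitions and 4 are transversions, so P = 6/23 ≈ 0.26087 and Q = 4/23 ≈ 0.173913.
Under the Kimura two-parameter model, d = −½ ln(1 − 2P − Q) − ¼ ln(1 − 2Q).
1 − 2P − Q = 0.304347, giving −½ ln(0.304347) = 0.594793.
1 − 2Q = 0.652174, giving −¼ ln(0.652174) = 0.106861.
d = 0.594793 + 0.106861 = 0.701654.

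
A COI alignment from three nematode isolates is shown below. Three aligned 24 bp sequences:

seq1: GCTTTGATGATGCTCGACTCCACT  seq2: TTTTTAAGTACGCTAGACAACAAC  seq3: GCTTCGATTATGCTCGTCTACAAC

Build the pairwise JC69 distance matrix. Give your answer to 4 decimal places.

d(seq1,seq2) = 0.7083, d(seq1,seq3) = 0.3041, d(seq2,seq3) = 0.5199

seq1–seq2: 11/24 sites differ → p ≈ 0.458333, d = −0.75 ln(1 − 0.611111) = 0.708346 ≈ 0.7083.
seq1–seq3: 6/24 sites differ → p = 0.25, d = −0.75 ln(1 − 0.333333) = 0.304098 ≈ 0.3041.
seq2–seq3: 9/24 sites differ → p = 0.375, d = −0.75 ln(1 − 0.5) = 0.519860 ≈ 0.5199.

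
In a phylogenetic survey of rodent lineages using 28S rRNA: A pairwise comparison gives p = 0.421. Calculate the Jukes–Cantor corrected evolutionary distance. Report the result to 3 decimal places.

d = −(3/4) ln(1 − 4p/3) = −0.75 ln(1 − 0.561333) = −0.75 ln(0.438667)
  = −0.75 × (-0.824015) = 0.618011 substitutions/site.

0.618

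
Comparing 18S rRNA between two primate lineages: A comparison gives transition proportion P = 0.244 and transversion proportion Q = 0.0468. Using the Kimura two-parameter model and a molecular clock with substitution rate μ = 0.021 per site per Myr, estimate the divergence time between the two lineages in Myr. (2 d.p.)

9.70

Under the Kimura two-parameter model, d = −½ ln(1 − 2P − Q) − ¼ ln(1 − 2Q).
1 − 2P − Q = 0.4652, giving −½ ln(0.4652) = 0.382644.
1 − 2Q = 0.9064, giving −¼ ln(0.9064) = 0.024569.
d = 0.382644 + 0.024569 = 0.407213.
Under a molecular clock d = 2μt, so t = d/(2μ) = 0.407213 / (2 × 0.021) = 9.70 Myr.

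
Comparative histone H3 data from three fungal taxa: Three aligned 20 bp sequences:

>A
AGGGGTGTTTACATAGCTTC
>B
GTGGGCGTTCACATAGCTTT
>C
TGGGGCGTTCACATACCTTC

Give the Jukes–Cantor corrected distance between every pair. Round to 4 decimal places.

d(A,B) = 0.3041, d(A,C) = 0.2326, d(B,C) = 0.2326

A–B: 5/20 sites differ → p = 0.25, d = −0.75 ln(1 − 0.333333) = 0.304098 ≈ 0.3041.
A–C: 4/20 sites differ → p = 0.2, d = −0.75 ln(1 − 0.266667) = 0.232617 ≈ 0.2326.
B–C: 4/20 sites differ → p = 0.2, d = −0.75 ln(1 − 0.266667) = 0.232617 ≈ 0.2326.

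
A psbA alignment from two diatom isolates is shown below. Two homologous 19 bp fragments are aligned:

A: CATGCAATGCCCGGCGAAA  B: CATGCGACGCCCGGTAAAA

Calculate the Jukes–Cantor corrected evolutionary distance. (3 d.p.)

The sequences differ at 4 of 19 sites (6, 8, 15, 16), so p = 4/19 ≈ 0.210526.
d = −(3/4) ln(1 − 4p/3) = −0.75 ln(1 − 0.280701) = −0.75 ln(0.719299)
  = −0.75 × (-0.329478) = 0.247109 substitutions/site.

0.247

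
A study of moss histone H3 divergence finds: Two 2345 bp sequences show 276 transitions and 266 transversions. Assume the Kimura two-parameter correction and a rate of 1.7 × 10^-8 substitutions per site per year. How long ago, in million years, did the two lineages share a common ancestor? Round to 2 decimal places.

P = 276/2345 ≈ 0.117697 and Q = 266/2345 ≈ 0.113433.
Under the Kimura two-parameter model, d = −½ ln(1 − 2P − Q) − ¼ ln(1 − 2Q).
1 − 2P − Q = 0.651173, giving −½ ln(0.651173) = 0.214490.
1 − 2Q = 0.773134, giving −¼ ln(0.773134) = 0.064326.
d = 0.214490 + 0.064326 = 0.278816.
Under a molecular clock d = 2μt, so t = d/(2μ) = 0.278816 / (2 × 1.7 × 10^-8) = 8.20 million years.

8.20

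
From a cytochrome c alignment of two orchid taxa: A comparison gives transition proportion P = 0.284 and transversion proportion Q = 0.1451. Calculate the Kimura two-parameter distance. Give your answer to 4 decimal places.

0.7100

Under the Kimura two-parameter model, d = −½ ln(1 − 2P − Q) − ¼ ln(1 − 2Q).
1 − 2P − Q = 0.2869, giving −½ ln(0.2869) = 0.624311.
1 − 2Q = 0.7098, giving −¼ ln(0.7098) = 0.085693.
d = 0.624311 + 0.085693 = 0.710004.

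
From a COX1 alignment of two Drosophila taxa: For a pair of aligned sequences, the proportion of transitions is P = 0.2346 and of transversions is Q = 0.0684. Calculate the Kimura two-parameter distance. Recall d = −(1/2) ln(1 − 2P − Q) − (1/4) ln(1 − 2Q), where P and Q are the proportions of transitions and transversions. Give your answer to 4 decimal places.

Under the Kimura two-parameter model, d = −½ ln(1 − 2P − Q) − ¼ ln(1 − 2Q).
1 − 2P − Q = 0.4624, giving −½ ln(0.4624) = 0.385662.
1 − 2Q = 0.8632, giving −¼ ln(0.8632) = 0.036777.
d = 0.385662 + 0.036777 = 0.422439.

0.4224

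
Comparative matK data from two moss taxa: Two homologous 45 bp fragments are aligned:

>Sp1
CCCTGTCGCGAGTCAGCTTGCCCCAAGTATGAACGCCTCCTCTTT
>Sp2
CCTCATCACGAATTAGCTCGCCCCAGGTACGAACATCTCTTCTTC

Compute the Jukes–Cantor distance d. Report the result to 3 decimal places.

The sequences differ at 13 of 45 sites, so p = 13/45 ≈ 0.288889.
d = −(3/4) ln(1 − 4p/3) = −0.75 ln(1 − 0.385185) = −0.75 ln(0.614815)
  = −0.75 × (-0.486434) = 0.364826 substitutions/site.

0.365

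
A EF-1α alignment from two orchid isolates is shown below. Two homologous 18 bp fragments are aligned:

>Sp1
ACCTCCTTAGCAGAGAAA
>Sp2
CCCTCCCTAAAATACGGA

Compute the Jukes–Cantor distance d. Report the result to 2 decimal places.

The sequences differ at 8 of 18 sites (1, 7, 10, 11, 13, 15, 16, 17), so p = 8/18 ≈ 0.444444.
d = −(3/4) ln(1 − 4p/3) = −0.75 ln(1 − 0.592592) = −0.75 ln(0.407408)
  = −0.75 × (-0.897940) = 0.673455 substitutions/site.

0.67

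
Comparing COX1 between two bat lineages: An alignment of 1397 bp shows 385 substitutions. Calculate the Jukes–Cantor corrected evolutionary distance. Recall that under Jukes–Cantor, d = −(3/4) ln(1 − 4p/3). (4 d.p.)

p = 385/1397 ≈ 0.275591.
d = −(3/4) ln(1 − 4p/3) = −0.75 ln(1 − 0.367455) = −0.75 ln(0.632545)
  = −0.75 × (-0.458004) = 0.343503 substitutions/site.

0.3435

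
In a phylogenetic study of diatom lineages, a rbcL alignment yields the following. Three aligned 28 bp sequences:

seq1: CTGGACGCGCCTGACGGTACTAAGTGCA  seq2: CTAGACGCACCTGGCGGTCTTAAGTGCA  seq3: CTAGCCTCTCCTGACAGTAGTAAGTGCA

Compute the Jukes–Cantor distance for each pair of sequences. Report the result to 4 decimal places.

d(seq1,seq2) = 0.2040, d(seq1,seq3) = 0.2524, d(seq2,seq3) = 0.3041

seq1–seq2: 5/28 sites differ → p ≈ 0.178571, d = −0.75 ln(1 − 0.238095) = 0.203950 ≈ 0.2040.
seq1–seq3: 6/28 sites differ → p ≈ 0.214286, d = −0.75 ln(1 − 0.285715) = 0.252355 ≈ 0.2524.
seq2–seq3: 7/28 sites differ → p = 0.25, d = −0.75 ln(1 − 0.333333) = 0.304098 ≈ 0.3041.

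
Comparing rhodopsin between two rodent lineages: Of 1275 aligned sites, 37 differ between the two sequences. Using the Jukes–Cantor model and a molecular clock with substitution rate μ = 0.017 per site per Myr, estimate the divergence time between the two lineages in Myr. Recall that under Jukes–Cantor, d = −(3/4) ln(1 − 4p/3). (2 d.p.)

p = 37/1275 ≈ 0.02902.
d = −(3/4) ln(1 − 4p/3) = −0.75 ln(1 − 0.038693) = −0.75 ln(0.961307)
  = −0.75 × (-0.039461) = 0.029596 substitutions/site.
Under a molecular clock d = 2μt, so t = d/(2μ) = 0.029596 / (2 × 0.017) = 0.87 Myr.

0.87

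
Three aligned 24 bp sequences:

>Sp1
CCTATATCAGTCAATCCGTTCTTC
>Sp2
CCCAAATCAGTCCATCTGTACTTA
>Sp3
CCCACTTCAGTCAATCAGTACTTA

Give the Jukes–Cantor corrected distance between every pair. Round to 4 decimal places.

Sp1–Sp2: 6/24 sites differ → p = 0.25, d = −0.75 ln(1 − 0.333333) = 0.304098 ≈ 0.3041.
Sp1–Sp3: 6/24 sites differ → p = 0.25, d = −0.75 ln(1 − 0.333333) = 0.304098 ≈ 0.3041.
Sp2–Sp3: 4/24 sites differ → p ≈ 0.166667, d = −0.75 ln(1 − 0.222223) = 0.188487 ≈ 0.1885.

d(Sp1,Sp2) = 0.3041, d(Sp1,Sp3) = 0.3041, d(Sp2,Sp3) = 0.1885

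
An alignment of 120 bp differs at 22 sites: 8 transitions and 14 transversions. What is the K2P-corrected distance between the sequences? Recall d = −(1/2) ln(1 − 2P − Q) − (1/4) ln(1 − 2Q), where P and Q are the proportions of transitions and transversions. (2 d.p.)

0.21

P = 8/120 ≈ 0.066667 and Q = 14/120 ≈ 0.116667.
Under the Kimura two-parameter model, d = −½ ln(1 − 2P − Q) − ¼ ln(1 − 2Q).
1 − 2P − Q = 0.749999, giving −½ ln(0.749999) = 0.143842.
1 − 2Q = 0.766666, giving −¼ ln(0.766666) = 0.066426.
d = 0.143842 + 0.066426 = 0.210268.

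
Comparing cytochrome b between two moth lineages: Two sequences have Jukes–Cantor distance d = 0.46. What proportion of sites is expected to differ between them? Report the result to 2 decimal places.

p = (3/4)(1 − e^(−4d/3)) = 0.75 × (1 − e^(-0.613333)) = 0.75 × (1 − 0.541543) = 0.343843.

0.34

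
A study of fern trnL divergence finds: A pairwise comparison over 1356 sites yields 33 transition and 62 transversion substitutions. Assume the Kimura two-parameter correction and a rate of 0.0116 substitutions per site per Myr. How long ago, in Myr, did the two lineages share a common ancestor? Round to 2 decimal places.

P = 33/1356 ≈ 0.024336 and Q = 62/1356 ≈ 0.045723.
Under the Kimura two-parameter model, d = −½ ln(1 − 2P − Q) − ¼ ln(1 − 2Q).
1 − 2P − Q = 0.905605, giving −½ ln(0.905605) = 0.049576.
1 − 2Q = 0.908554, giving −¼ ln(0.908554) = 0.023975.
d = 0.049576 + 0.023975 = 0.073551.
Under a molecular clock d = 2μt, so t = d/(2μ) = 0.073551 / (2 × 0.0116) = 3.17 Myr.

3.17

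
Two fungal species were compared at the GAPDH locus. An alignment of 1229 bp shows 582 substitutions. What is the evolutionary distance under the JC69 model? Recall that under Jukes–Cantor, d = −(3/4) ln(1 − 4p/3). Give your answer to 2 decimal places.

0.75

p = 582/1229 ≈ 0.473556.
d = −(3/4) ln(1 − 4p/3) = −0.75 ln(1 − 0.631408) = −0.75 ln(0.368592)
  = −0.75 × (-0.998065) = 0.748549 substitutions/site.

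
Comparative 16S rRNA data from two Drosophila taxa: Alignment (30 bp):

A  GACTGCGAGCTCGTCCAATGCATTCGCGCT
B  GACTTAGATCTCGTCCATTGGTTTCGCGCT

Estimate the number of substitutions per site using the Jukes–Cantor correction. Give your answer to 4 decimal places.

The sequences differ at 6 of 30 sites (5, 6, 9, 18, 21, 22), so p = 6/30 = 0.2.
d = −(3/4) ln(1 − 4p/3) = −0.75 ln(1 − 0.266667) = −0.75 ln(0.733333)
  = −0.75 × (-0.310155) = 0.232616 substitutions/site.

0.2326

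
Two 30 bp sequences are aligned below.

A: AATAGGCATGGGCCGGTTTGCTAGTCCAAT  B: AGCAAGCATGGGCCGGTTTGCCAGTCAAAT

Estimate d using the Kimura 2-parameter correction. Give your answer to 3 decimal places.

Of 30 sites, 4 differences are transitions and 1 are transversions, so P = 4/30 ≈ 0.133333 and Q = 1/30 ≈ 0.033333.
Under the Kimura two-parameter model, d = −½ ln(1 − 2P − Q) − ¼ ln(1 − 2Q).
1 − 2P − Q = 0.700001, giving −½ ln(0.700001) = 0.178337.
1 − 2Q = 0.933334, giving −¼ ln(0.933334) = 0.017248.
d = 0.178337 + 0.017248 = 0.195585.

0.196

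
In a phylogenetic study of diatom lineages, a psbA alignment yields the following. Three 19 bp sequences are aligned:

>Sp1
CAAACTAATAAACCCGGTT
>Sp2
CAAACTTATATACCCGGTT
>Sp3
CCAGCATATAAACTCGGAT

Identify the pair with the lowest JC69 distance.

Sp1 and Sp2

Sp1–Sp2: 2/19 differ, p = 0.105, d = 0.113.
Sp1–Sp3: 6/19 differ, p = 0.316, d = 0.410.
Sp2–Sp3: 6/19 differ, p = 0.316, d = 0.410.
The smallest distance is between Sp1 and Sp2.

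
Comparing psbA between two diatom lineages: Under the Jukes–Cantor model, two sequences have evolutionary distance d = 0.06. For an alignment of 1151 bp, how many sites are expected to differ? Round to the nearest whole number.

Invert JC69: p = (3/4)(1 − e^(−4d/3)) = 0.75 × (1 − e^(-0.08)) = 0.75 × (1 − 0.923116) = 0.057663.
Expected differing sites = pL ≈ 0.057663 × 1151 = 66.370113 ≈ 66.

66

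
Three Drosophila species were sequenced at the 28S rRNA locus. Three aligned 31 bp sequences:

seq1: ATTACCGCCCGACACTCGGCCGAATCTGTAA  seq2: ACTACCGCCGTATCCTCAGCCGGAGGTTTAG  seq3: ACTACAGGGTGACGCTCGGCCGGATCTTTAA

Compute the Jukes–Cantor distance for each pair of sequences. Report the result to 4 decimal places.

seq1–seq2: 11/31 sites differ → p ≈ 0.354839, d = −0.75 ln(1 − 0.473119) = 0.480585 ≈ 0.4806.
seq1–seq3: 8/31 sites differ → p ≈ 0.258065, d = −0.75 ln(1 − 0.344087) = 0.316295 ≈ 0.3163.
seq2–seq3: 11/31 sites differ → p ≈ 0.354839, d = −0.75 ln(1 − 0.473119) = 0.480585 ≈ 0.4806.

d(seq1,seq2) = 0.4806, d(seq1,seq3) = 0.3163, d(seq2,seq3) = 0.4806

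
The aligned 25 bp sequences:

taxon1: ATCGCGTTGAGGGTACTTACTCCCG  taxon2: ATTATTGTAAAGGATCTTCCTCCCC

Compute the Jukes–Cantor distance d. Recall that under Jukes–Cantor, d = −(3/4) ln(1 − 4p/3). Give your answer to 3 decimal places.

0.663

The sequences differ at 11 of 25 sites, so p = 11/25 = 0.44.
d = −(3/4) ln(1 − 4p/3) = −0.75 ln(1 − 0.586667) = −0.75 ln(0.413333)
  = −0.75 × (-0.883502) = 0.662627 substitutions/site.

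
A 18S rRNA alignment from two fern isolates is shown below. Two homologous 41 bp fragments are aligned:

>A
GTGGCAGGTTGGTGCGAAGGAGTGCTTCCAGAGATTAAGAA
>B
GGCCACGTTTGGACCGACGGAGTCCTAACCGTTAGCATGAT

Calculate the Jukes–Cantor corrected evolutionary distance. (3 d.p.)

0.722

The sequences differ at 19 of 41 sites, so p = 19/41 ≈ 0.463415.
d = −(3/4) ln(1 − 4p/3) = −0.75 ln(1 − 0.617887) = −0.75 ln(0.382113)
  = −0.75 × (-0.962039) = 0.721529 substitutions/site.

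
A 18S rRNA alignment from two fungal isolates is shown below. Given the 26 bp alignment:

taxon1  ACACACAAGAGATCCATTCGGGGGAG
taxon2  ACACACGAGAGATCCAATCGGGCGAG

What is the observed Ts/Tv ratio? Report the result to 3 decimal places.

Transitions are A↔G and C↔T; transversions are all other mismatches.
Transitions: 1. Transversions: 2.
R = 1/2 = 0.500.

0.500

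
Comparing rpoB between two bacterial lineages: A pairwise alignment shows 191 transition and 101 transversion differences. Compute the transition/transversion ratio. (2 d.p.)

R = 191/101 = 1.891089… ≈ 1.89 (to 2 d.p.).

1.89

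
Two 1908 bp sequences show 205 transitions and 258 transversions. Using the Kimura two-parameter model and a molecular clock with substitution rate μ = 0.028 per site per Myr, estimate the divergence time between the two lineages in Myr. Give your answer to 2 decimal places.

P = 205/1908 ≈ 0.107442 and Q = 258/1908 ≈ 0.13522.
Under the Kimura two-parameter model, d = −½ ln(1 − 2P − Q) − ¼ ln(1 − 2Q).
1 − 2P − Q = 0.649896, giving −½ ln(0.649896) = 0.215471.
1 − 2Q = 0.72956, giving −¼ ln(0.72956) = 0.078828.
d = 0.215471 + 0.078828 = 0.294299.
Under a molecular clock d = 2μt, so t = d/(2μ) = 0.294299 / (2 × 0.028) = 5.26 Myr.

5.26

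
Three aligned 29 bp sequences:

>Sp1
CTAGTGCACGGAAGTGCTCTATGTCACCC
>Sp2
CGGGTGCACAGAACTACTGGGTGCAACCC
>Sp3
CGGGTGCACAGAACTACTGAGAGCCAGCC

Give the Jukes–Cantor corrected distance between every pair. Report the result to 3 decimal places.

Sp1–Sp2: 10/29 sites differ → p ≈ 0.344828, d = −0.75 ln(1 − 0.459771) = 0.461822 ≈ 0.462.
Sp1–Sp3: 11/29 sites differ → p ≈ 0.37931, d = −0.75 ln(1 − 0.505747) = 0.528531 ≈ 0.529.
Sp2–Sp3: 4/29 sites differ → p ≈ 0.137931, d = −0.75 ln(1 − 0.183908) = 0.152421 ≈ 0.152.

d(Sp1,Sp2) = 0.462, d(Sp1,Sp3) = 0.529, d(Sp2,Sp3) = 0.152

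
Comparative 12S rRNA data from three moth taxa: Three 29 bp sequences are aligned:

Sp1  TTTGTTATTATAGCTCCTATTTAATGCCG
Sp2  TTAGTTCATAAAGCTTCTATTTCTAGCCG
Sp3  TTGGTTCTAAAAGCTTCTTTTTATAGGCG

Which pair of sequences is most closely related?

Sp1–Sp2: 8/29 differ, p = 0.276, d = 0.344.
Sp1–Sp3: 9/29 differ, p = 0.310, d = 0.401.
Sp2–Sp3: 6/29 differ, p = 0.207, d = 0.242.
The smallest distance is between Sp2 and Sp3.

Sp2 and Sp3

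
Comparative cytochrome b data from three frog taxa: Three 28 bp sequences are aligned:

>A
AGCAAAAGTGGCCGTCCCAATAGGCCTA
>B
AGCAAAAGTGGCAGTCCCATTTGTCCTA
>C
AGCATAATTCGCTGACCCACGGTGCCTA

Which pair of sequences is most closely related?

A and B

A–B: 4/28 differ, p = 0.143, d = 0.158.
A–C: 9/28 differ, p = 0.321, d = 0.420.
B–C: 10/28 differ, p = 0.357, d = 0.485.
The smallest distance is between A and B.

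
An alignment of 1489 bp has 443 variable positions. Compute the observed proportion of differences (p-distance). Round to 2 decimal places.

0.30

p = 443/1489 = 0.297515… ≈ 0.30 (to 2 d.p.).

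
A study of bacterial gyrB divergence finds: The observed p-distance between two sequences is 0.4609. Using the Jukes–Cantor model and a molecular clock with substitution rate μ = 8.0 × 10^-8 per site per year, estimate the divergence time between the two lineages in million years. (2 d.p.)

d = −(3/4) ln(1 − 4p/3) = −0.75 ln(1 − 0.614533) = −0.75 ln(0.385467)
  = −0.75 × (-0.953300) = 0.714975 substitutions/site.
Under a molecular clock d = 2μt, so t = d/(2μ) = 0.714975 / (2 × 8.0 × 10^-8) = 4.47 million years.

4.47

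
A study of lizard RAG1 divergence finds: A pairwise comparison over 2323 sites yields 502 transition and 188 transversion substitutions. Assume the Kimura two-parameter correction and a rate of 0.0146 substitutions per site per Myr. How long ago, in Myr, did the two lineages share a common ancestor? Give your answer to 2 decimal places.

P = 502/2323 ≈ 0.2161 and Q = 188/2323 ≈ 0.08093.
Under the Kimura two-parameter model, d = −½ ln(1 − 2P − Q) − ¼ ln(1 − 2Q).
1 − 2P − Q = 0.48687, giving −½ ln(0.48687) = 0.359879.
1 − 2Q = 0.83814, giving −¼ ln(0.83814) = 0.044143.
d = 0.359879 + 0.044143 = 0.404022.
Under a molecular clock d = 2μt, so t = d/(2μ) = 0.404022 / (2 × 0.0146) = 13.84 Myr.

13.84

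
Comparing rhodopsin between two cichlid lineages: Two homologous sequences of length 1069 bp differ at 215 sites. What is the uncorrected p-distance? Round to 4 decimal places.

p = 215/1069 = 0.201122… ≈ 0.2011 (to 4 d.p.).

0.2011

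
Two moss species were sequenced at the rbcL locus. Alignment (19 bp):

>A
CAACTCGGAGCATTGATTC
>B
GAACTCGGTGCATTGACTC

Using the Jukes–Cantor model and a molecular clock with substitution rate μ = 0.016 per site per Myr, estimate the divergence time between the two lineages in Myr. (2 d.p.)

The sequences differ at 3 of 19 sites (1, 9, 17), so p = 3/19 ≈ 0.157895.
d = −(3/4) ln(1 − 4p/3) = −0.75 ln(1 − 0.210527) = −0.75 ln(0.789473)
  = −0.75 × (-0.236390) = 0.177293 substitutions/site.
Under a molecular clock d = 2μt, so t = d/(2μ) = 0.177293 / (2 × 0.016) = 5.54 Myr.

5.54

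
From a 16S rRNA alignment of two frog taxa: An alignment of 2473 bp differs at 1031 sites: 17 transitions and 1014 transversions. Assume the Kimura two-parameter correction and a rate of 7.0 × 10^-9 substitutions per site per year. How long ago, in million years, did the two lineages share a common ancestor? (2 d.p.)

P = 17/2473 ≈ 0.006874 and Q = 1014/2473 ≈ 0.410028.
Under the Kimura two-parameter model, d = −½ ln(1 − 2P − Q) − ¼ ln(1 − 2Q).
1 − 2P − Q = 0.576224, giving −½ ln(0.576224) = 0.275629.
1 − 2Q = 0.179944, giving −¼ ln(0.179944) = 0.428777.
d = 0.275629 + 0.428777 = 0.704406.
Under a molecular clock d = 2μt, so t = d/(2μ) = 0.704406 / (2 × 7.0 × 10^-9) = 50.31 million years.

50.31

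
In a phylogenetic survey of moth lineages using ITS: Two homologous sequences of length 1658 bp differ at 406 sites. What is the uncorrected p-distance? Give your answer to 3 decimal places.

0.245

p = 406/1658 = 0.244873… ≈ 0.245 (to 3 d.p.).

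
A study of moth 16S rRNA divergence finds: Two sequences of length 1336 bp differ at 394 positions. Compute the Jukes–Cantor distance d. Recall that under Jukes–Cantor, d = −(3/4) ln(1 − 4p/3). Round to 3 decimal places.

p = 394/1336 ≈ 0.29491.
d = −(3/4) ln(1 − 4p/3) = −0.75 ln(1 − 0.393213) = −0.75 ln(0.606787)
  = −0.75 × (-0.499577) = 0.374683 substitutions/site.

0.375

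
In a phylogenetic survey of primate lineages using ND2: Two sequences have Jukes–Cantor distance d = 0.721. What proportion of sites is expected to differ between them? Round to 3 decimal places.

p = (3/4)(1 − e^(−4d/3)) = 0.75 × (1 − e^(-0.961333)) = 0.75 × (1 − 0.382383) = 0.463213.

0.463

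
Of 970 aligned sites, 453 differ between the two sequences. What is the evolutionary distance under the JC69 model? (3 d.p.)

p = 453/970 ≈ 0.46701.
d = −(3/4) ln(1 − 4p/3) = −0.75 ln(1 − 0.62268) = −0.75 ln(0.37732)
  = −0.75 × (-0.974662) = 0.730997 substitutions/site.

0.731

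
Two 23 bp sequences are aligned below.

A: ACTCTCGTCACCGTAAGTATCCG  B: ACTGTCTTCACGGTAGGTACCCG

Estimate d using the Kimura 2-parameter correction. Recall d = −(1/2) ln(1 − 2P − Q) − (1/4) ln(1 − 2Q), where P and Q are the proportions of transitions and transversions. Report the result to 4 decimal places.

0.2570

Of 23 sites, 2 differences are transitions and 3 are transversions, so P = 2/23 ≈ 0.086957 and Q = 3/23 ≈ 0.130435.
Under the Kimura two-parameter model, d = −½ ln(1 − 2P − Q) − ¼ ln(1 − 2Q).
1 − 2P − Q = 0.695651, giving −½ ln(0.695651) = 0.181454.
1 − 2Q = 0.73913, giving −¼ ln(0.73913) = 0.075570.
d = 0.181454 + 0.075570 = 0.257024.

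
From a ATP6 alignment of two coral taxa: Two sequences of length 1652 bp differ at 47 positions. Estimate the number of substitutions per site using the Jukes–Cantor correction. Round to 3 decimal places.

p = 47/1652 ≈ 0.02845.
d = −(3/4) ln(1 − 4p/3) = −0.75 ln(1 − 0.037933) = −0.75 ln(0.962067)
  = −0.75 × (-0.038671) = 0.029003 substitutions/site.

0.029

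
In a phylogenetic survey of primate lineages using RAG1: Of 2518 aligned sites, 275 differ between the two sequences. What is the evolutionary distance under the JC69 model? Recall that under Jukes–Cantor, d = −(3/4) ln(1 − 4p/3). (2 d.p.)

0.12

p = 275/2518 ≈ 0.109214.
d = −(3/4) ln(1 − 4p/3) = −0.75 ln(1 − 0.145619) = −0.75 ln(0.854381)
  = −0.75 × (-0.157378) = 0.118034 substitutions/site.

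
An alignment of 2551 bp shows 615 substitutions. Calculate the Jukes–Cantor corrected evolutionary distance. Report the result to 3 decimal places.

0.291

p = 615/2551 ≈ 0.241082.
d = −(3/4) ln(1 − 4p/3) = −0.75 ln(1 − 0.321443) = −0.75 ln(0.678557)
  = −0.75 × (-0.387787) = 0.290840 substitutions/site.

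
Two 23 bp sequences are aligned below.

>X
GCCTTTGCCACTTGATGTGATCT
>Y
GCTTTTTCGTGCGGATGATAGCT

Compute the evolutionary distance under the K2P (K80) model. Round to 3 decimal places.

0.666

Of 23 sites, 2 differences are transitions and 8 are transversions, so P = 2/23 ≈ 0.086957 and Q = 8/23 ≈ 0.347826.
Under the Kimura two-parameter model, d = −½ ln(1 − 2P − Q) − ¼ ln(1 − 2Q).
1 − 2P − Q = 0.47826, giving −½ ln(0.47826) = 0.368800.
1 − 2Q = 0.304348, giving −¼ ln(0.304348) = 0.297396.
d = 0.368800 + 0.297396 = 0.666196.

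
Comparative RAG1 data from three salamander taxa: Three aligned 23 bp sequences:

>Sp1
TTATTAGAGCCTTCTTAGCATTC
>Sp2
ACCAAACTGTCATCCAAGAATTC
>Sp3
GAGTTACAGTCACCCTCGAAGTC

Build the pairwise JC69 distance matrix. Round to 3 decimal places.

Sp1–Sp2: 12/23 sites differ → p ≈ 0.521739, d = −0.75 ln(1 − 0.695652) = 0.892188 ≈ 0.892.
Sp1–Sp3: 11/23 sites differ → p ≈ 0.478261, d = −0.75 ln(1 − 0.637681) = 0.761423 ≈ 0.761.
Sp2–Sp3: 10/23 sites differ → p ≈ 0.434783, d = −0.75 ln(1 − 0.579711) = 0.650110 ≈ 0.650.

d(Sp1,Sp2) = 0.892, d(Sp1,Sp3) = 0.761, d(Sp2,Sp3) = 0.650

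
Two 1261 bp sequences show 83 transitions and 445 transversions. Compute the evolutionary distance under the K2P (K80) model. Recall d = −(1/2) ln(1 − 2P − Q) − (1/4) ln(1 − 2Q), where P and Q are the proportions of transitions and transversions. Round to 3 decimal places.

0.637

P = 83/1261 ≈ 0.065821 and Q = 445/1261 ≈ 0.352895.
Under the Kimura two-parameter model, d = −½ ln(1 − 2P − Q) − ¼ ln(1 − 2Q).
1 − 2P − Q = 0.515463, giving −½ ln(0.515463) = 0.331345.
1 − 2Q = 0.29421, giving −¼ ln(0.29421) = 0.305865.
d = 0.331345 + 0.305865 = 0.637210.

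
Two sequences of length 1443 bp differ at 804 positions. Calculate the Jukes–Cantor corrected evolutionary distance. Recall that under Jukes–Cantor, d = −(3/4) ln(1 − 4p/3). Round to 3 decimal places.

1.019

p = 804/1443 ≈ 0.557173.
d = −(3/4) ln(1 − 4p/3) = −0.75 ln(1 − 0.742897) = −0.75 ln(0.257103)
  = −0.75 × (-1.358278) = 1.018709 substitutions/site.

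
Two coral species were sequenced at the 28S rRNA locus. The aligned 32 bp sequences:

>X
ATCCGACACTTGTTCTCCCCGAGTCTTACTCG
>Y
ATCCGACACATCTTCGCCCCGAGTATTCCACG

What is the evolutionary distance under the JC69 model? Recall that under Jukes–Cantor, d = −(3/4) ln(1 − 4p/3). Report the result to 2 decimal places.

The sequences differ at 6 of 32 sites (10, 12, 16, 25, 28, 30), so p = 6/32 = 0.1875.
d = −(3/4) ln(1 − 4p/3) = −0.75 ln(1 − 0.25) = −0.75 ln(0.75)
  = −0.75 × (-0.287682) = 0.215762 substitutions/site.

0.22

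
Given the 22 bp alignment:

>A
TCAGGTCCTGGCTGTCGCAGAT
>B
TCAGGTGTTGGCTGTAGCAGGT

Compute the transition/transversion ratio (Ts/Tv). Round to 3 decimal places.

Transitions are A↔G and C↔T; transversions are all other mismatches.
Transitions: 2. Transversions: 2.
R = 2/2 = 1.000.

1.000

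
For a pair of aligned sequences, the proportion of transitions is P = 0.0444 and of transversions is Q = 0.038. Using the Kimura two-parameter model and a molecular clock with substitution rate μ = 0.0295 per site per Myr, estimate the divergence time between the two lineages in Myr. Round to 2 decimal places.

1.48

Under the Kimura two-parameter model, d = −½ ln(1 − 2P − Q) − ¼ ln(1 − 2Q).
1 − 2P − Q = 0.8732, giving −½ ln(0.8732) = 0.067795.
1 − 2Q = 0.924, giving −¼ ln(0.924) = 0.019761.
d = 0.067795 + 0.019761 = 0.087556.
Under a molecular clock d = 2μt, so t = d/(2μ) = 0.087556 / (2 × 0.0295) = 1.48 Myr.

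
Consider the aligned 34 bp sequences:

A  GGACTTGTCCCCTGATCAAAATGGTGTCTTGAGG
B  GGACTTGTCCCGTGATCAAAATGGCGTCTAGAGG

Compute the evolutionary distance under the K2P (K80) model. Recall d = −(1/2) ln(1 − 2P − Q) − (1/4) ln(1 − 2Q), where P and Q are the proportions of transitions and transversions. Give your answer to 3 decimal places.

0.094

Of 34 sites, 1 differences are transitions and 2 are transversions, so P = 1/34 ≈ 0.029412 and Q = 2/34 ≈ 0.058824.
Under the Kimura two-parameter model, d = −½ ln(1 − 2P − Q) − ¼ ln(1 − 2Q).
1 − 2P − Q = 0.882352, giving −½ ln(0.882352) = 0.062582.
1 − 2Q = 0.882352, giving −¼ ln(0.882352) = 0.031291.
d = 0.062582 + 0.031291 = 0.093873.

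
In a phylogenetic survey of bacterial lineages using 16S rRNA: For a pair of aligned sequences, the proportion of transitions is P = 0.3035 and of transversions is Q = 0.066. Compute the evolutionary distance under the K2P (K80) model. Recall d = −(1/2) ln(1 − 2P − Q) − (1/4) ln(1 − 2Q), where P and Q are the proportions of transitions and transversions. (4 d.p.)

Under the Kimura two-parameter model, d = −½ ln(1 − 2P − Q) − ¼ ln(1 − 2Q).
1 − 2P − Q = 0.327, giving −½ ln(0.327) = 0.558898.
1 − 2Q = 0.868, giving −¼ ln(0.868) = 0.035391.
d = 0.558898 + 0.035391 = 0.594289.

0.5943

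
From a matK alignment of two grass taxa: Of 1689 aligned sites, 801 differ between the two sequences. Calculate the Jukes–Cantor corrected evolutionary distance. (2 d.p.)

p = 801/1689 ≈ 0.474245.
d = −(3/4) ln(1 − 4p/3) = −0.75 ln(1 − 0.632327) = −0.75 ln(0.367673)
  = −0.75 × (-1.000561) = 0.750421 substitutions/site.

0.75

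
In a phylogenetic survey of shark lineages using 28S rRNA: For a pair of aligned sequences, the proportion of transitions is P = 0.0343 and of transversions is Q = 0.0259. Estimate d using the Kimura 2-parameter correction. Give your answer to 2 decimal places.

Under the Kimura two-parameter model, d = −½ ln(1 − 2P − Q) − ¼ ln(1 − 2Q).
1 − 2P − Q = 0.9055, giving −½ ln(0.9055) = 0.049634.
1 − 2Q = 0.9482, giving −¼ ln(0.9482) = 0.013297.
d = 0.049634 + 0.013297 = 0.062931.

0.06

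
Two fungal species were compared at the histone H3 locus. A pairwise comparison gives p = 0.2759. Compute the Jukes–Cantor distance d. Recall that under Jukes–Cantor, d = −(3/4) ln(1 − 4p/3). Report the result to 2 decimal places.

d = −(3/4) ln(1 − 4p/3) = −0.75 ln(1 − 0.367867) = −0.75 ln(0.632133)
  = −0.75 × (-0.458655) = 0.343991 substitutions/site.

0.34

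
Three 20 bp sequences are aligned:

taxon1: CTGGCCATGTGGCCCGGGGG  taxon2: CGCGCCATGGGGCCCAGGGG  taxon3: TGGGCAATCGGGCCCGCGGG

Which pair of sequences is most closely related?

taxon1 and taxon2

taxon1–taxon2: 4/20 differ, p = 0.200, d = 0.233.
taxon1–taxon3: 6/20 differ, p = 0.300, d = 0.383.
taxon2–taxon3: 6/20 differ, p = 0.300, d = 0.383.
The smallest distance is between taxon1 and taxon2.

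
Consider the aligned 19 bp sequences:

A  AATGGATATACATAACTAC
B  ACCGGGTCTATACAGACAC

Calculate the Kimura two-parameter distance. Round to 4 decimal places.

0.8739

Of 19 sites, 6 differences are transitions and 3 are transversions, so P = 6/19 ≈ 0.315789 and Q = 3/19 ≈ 0.157895.
Under the Kimura two-parameter model, d = −½ ln(1 − 2P − Q) − ¼ ln(1 − 2Q).
1 − 2P − Q = 0.210527, giving −½ ln(0.210527) = 0.779071.
1 − 2Q = 0.68421, giving −¼ ln(0.68421) = 0.094873.
d = 0.779071 + 0.094873 = 0.873944.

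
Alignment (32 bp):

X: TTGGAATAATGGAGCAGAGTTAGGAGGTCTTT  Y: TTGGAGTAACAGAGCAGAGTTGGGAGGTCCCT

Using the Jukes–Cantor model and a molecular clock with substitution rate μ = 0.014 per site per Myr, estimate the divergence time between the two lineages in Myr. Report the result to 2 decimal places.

7.71

The sequences differ at 6 of 32 sites (6, 10, 11, 22, 30, 31), so p = 6/32 = 0.1875.
d = −(3/4) ln(1 − 4p/3) = −0.75 ln(1 − 0.25) = −0.75 ln(0.75)
  = −0.75 × (-0.287682) = 0.215762 substitutions/site.
Under a molecular clock d = 2μt, so t = d/(2μ) = 0.215762 / (2 × 0.014) = 7.71 Myr.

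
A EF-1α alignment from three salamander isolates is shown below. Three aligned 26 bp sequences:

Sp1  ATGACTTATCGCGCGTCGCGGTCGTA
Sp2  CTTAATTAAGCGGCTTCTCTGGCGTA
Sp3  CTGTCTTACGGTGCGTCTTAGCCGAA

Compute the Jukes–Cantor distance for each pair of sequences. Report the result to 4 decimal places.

d(Sp1,Sp2) = 0.6228, d(Sp1,Sp3) = 0.5393, d(Sp2,Sp3) = 0.6228

Sp1–Sp2: 11/26 sites differ → p ≈ 0.423077, d = −0.75 ln(1 − 0.564103) = 0.622762 ≈ 0.6228.
Sp1–Sp3: 10/26 sites differ → p ≈ 0.384615, d = −0.75 ln(1 − 0.51282) = 0.539341 ≈ 0.5393.
Sp2–Sp3: 11/26 sites differ → p ≈ 0.423077, d = −0.75 ln(1 − 0.564103) = 0.622762 ≈ 0.6228.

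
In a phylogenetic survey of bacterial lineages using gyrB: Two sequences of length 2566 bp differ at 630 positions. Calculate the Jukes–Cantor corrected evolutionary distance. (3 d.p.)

0.297

p = 630/2566 ≈ 0.245518.
d = −(3/4) ln(1 − 4p/3) = −0.75 ln(1 − 0.327357) = −0.75 ln(0.672643)
  = −0.75 × (-0.396541) = 0.297406 substitutions/site.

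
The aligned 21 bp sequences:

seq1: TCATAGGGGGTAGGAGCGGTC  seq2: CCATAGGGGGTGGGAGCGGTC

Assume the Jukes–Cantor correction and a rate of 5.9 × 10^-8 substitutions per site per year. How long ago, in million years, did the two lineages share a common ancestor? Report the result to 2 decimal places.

The sequences differ at 2 of 21 sites (1, 12), so p = 2/21 ≈ 0.095238.
d = −(3/4) ln(1 − 4p/3) = −0.75 ln(1 − 0.126984) = −0.75 ln(0.873016)
  = −0.75 × (-0.135801) = 0.101851 substitutions/site.
Under a molecular clock d = 2μt, so t = d/(2μ) = 0.101851 / (2 × 5.9 × 10^-8) = 0.86 million years.

0.86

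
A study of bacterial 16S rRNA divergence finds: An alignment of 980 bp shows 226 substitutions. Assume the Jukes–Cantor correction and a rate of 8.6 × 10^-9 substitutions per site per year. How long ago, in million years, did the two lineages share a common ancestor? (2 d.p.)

p = 226/980 ≈ 0.230612.
d = −(3/4) ln(1 − 4p/3) = −0.75 ln(1 − 0.307483) = −0.75 ln(0.692517)
  = −0.75 × (-0.367422) = 0.275567 substitutions/site.
Under a molecular clock d = 2μt, so t = d/(2μ) = 0.275567 / (2 × 8.6 × 10^-9) = 16.02 million years.

16.02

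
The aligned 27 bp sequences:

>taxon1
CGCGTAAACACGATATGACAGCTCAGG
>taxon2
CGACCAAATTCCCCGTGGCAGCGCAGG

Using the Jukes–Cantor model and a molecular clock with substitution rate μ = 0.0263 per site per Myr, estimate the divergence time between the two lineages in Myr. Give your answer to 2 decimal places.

The sequences differ at 11 of 27 sites, so p = 11/27 ≈ 0.407407.
d = −(3/4) ln(1 − 4p/3) = −0.75 ln(1 − 0.543209) = −0.75 ln(0.456791)
  = −0.75 × (-0.783529) = 0.587647 substitutions/site.
Under a molecular clock d = 2μt, so t = d/(2μ) = 0.587647 / (2 × 0.0263) = 11.17 Myr.

11.17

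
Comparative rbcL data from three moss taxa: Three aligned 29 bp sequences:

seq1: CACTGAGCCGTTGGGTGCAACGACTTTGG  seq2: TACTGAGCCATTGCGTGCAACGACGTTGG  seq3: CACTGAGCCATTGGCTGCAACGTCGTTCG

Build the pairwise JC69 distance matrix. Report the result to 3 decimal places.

d(seq1,seq2) = 0.152, d(seq1,seq3) = 0.196, d(seq2,seq3) = 0.196

seq1–seq2: 4/29 sites differ → p ≈ 0.137931, d = −0.75 ln(1 − 0.183908) = 0.152421 ≈ 0.152.
seq1–seq3: 5/29 sites differ → p ≈ 0.172414, d = −0.75 ln(1 − 0.229885) = 0.195912 ≈ 0.196.
seq2–seq3: 5/29 sites differ → p ≈ 0.172414, d = −0.75 ln(1 − 0.229885) = 0.195912 ≈ 0.196.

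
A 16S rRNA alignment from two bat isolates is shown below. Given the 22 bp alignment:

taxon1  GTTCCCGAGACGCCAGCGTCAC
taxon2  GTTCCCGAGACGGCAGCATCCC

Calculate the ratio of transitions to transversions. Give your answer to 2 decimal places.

Transitions are A↔G and C↔T; transversions are all other mismatches.
Transitions: 1. Transversions: 2.
R = 1/2 = 0.50.

0.50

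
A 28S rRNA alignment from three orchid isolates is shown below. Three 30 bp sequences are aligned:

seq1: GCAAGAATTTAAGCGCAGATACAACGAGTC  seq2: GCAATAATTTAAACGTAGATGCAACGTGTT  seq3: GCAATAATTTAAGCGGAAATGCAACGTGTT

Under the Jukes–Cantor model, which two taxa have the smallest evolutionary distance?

seq1–seq2: 6/30 differ, p = 0.200, d = 0.233.
seq1–seq3: 6/30 differ, p = 0.200, d = 0.233.
seq2–seq3: 3/30 differ, p = 0.100, d = 0.107.
The smallest distance is between seq2 and seq3.

seq2 and seq3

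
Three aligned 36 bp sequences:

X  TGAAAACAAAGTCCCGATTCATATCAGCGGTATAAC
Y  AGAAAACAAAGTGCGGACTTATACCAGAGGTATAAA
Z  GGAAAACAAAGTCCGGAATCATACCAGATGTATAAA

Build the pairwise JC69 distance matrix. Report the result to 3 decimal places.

d(X,Y) = 0.264, d(X,Z) = 0.225, d(Y,Z) = 0.154

X–Y: 8/36 sites differ → p ≈ 0.222222, d = −0.75 ln(1 − 0.296296) = 0.263548 ≈ 0.264.
X–Z: 7/36 sites differ → p ≈ 0.194444, d = −0.75 ln(1 − 0.259259) = 0.225078 ≈ 0.225.
Y–Z: 5/36 sites differ → p ≈ 0.138889, d = −0.75 ln(1 − 0.185185) = 0.153596 ≈ 0.154.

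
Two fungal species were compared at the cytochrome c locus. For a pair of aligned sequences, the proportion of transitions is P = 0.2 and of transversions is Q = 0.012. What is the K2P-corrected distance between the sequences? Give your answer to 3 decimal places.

Under the Kimura two-parameter model, d = −½ ln(1 − 2P − Q) − ¼ ln(1 − 2Q).
1 − 2P − Q = 0.588, giving −½ ln(0.588) = 0.265514.
1 − 2Q = 0.976, giving −¼ ln(0.976) = 0.006073.
d = 0.265514 + 0.006073 = 0.271587.

0.272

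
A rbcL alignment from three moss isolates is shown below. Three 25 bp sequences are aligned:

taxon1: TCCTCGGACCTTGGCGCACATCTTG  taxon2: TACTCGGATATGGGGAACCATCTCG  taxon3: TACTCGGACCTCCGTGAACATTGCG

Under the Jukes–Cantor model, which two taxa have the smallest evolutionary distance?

taxon1–taxon2: 9/25 differ, p = 0.360, d = 0.490.
taxon1–taxon3: 8/25 differ, p = 0.320, d = 0.417.
taxon2–taxon3: 9/25 differ, p = 0.360, d = 0.490.
The smallest distance is between taxon1 and taxon3.

taxon1 and taxon3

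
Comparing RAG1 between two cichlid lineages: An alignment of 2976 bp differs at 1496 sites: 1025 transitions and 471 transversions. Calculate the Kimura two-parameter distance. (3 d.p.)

P = 1025/2976 ≈ 0.344422 and Q = 471/2976 ≈ 0.158266.
Under the Kimura two-parameter model, d = −½ ln(1 − 2P − Q) − ¼ ln(1 − 2Q).
1 − 2P − Q = 0.15289, giving −½ ln(0.15289) = 0.939018.
1 − 2Q = 0.683468, giving −¼ ln(0.683468) = 0.095144.
d = 0.939018 + 0.095144 = 1.034162.

1.034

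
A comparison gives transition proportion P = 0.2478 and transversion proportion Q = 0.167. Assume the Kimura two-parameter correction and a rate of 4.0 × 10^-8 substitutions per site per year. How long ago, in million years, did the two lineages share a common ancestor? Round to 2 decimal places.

Under the Kimura two-parameter model, d = −½ ln(1 − 2P − Q) − ¼ ln(1 − 2Q).
1 − 2P − Q = 0.3374, giving −½ ln(0.3374) = 0.543243.
1 − 2Q = 0.666, giving −¼ ln(0.666) = 0.101616.
d = 0.543243 + 0.101616 = 0.644859.
Under a molecular clock d = 2μt, so t = d/(2μ) = 0.644859 / (2 × 4.0 × 10^-8) = 8.06 million years.

8.06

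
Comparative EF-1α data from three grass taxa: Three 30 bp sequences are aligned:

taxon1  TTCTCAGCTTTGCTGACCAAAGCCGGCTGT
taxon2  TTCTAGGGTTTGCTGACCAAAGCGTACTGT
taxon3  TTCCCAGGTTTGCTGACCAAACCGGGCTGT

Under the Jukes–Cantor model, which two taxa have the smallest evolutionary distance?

taxon1 and taxon3

taxon1–taxon2: 6/30 differ, p = 0.200, d = 0.233.
taxon1–taxon3: 4/30 differ, p = 0.133, d = 0.147.
taxon2–taxon3: 6/30 differ, p = 0.200, d = 0.233.
The smallest distance is between taxon1 and taxon3.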